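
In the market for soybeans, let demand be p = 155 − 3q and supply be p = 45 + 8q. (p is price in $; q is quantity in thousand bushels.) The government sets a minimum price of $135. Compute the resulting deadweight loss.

$61.11 thousand

Competitive equilibrium: 155 − 3q = 45 + 8q → q* = 10, p* = 125.
At the floor p = 135, quantity demanded = (155 − 135)/3 = 6.6667.
Sellers' marginal cost at q' = 6.6667: 45 + 8·6.6667 = 98.3336.
Δq = 10 − 6.6667 = 3.3333; wedge = 135 − 98.3336 = 36.6664.
Deadweight loss = ½ × 3.3333 × 36.6664 = $61.11 thousand.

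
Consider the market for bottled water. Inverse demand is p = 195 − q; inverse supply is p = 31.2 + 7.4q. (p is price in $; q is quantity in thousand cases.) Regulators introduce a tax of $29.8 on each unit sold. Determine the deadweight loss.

$52.86 thousand

Competitive equilibrium: 195 − q = 31.2 + 7.4q → q* = 19.5, p* = 175.5.
With the tax, the buyer price exceeds the seller price by 29.8: (195 − q) − (31.2 + 7.4q) = 29.8 → q' = 15.9524.
Δq = 19.5 − 15.9524 = 3.5476; the wedge equals the tax, 29.8.
The triangle = ½ × 3.5476 × 29.8 = $52.86 thousand.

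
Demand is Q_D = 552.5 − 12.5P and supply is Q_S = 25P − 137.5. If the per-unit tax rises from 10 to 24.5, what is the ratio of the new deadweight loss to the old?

In inverse form: demand P = 44.2 − 0.08Q, supply P = 5.5 + 0.04Q.
Competitive equilibrium: 44.2 − 0.08Q = 5.5 + 0.04Q → Q* = 322.5, P* = 18.4.
For a per-unit tax t: ΔQ = t/0.12, so DWL = ½·t·(t/0.12) = t²/0.24.
At t = 10: DWL = 416.667. At t = 24.5: DWL = 2501.042.
Ratio = (24.5/10)² = 6.0025.

6.0025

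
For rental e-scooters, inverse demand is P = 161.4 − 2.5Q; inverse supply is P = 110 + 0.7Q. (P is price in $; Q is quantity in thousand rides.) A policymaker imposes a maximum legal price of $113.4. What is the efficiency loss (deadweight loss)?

Competitive equilibrium: 161.4 − 2.5Q = 110 + 0.7Q → Q* = 16.0625, P* = 121.2438.
At the ceiling P = 113.4, quantity supplied = (113.4 − 110)/0.7 = 4.8571.
Willingness to pay at Q' = 4.8571: 161.4 − 2.5·4.8571 = 149.2573.
ΔQ = 16.0625 − 4.8571 = 11.2054; wedge = 149.2573 − 113.4 = 35.8573.
Deadweight loss = ½ × 11.2054 × 35.8573 = $200.90 thousand.

$200.90 thousand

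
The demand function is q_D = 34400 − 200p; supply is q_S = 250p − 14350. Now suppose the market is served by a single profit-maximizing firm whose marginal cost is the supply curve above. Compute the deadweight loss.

93063.78

In inverse form: demand p = 172 − 0.005q, supply p = 57.4 + 0.004q.
Competitive equilibrium: 172 − 0.005q = 57.4 + 0.004q → q* = 12733.333333, p* = 108.333333.
Marginal revenue: MR = 172 − 0.01q. Set MR = MC: 172 − 0.01q = 57.4 + 0.004q → q_m = 8185.714286.
Price p_m = 172 − 0.005·8185.714286 = 131.071429; MC(q_m) = 57.4 + 0.004·8185.714286 = 90.142857.
Competitive q* = 12733.333333, so Δq = 4547.619047; wedge = 131.071429 − 90.142857 = 40.928572.
The triangle = ½ × 4547.619047 × 40.928572 = 93063.78.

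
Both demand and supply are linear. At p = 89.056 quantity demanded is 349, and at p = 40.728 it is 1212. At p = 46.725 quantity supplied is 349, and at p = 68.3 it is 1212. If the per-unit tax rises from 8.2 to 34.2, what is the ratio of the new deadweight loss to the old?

Demand slope = (40.728 − 89.056)/(1212 − 349) = −0.056, so p = 108.6 − 0.056q.
Supply slope = (68.3 − 46.725)/(1212 − 349) = 0.025, so p = 38 + 0.025q.
Competitive equilibrium: 108.6 − 0.056q = 38 + 0.025q → q* = 871.6049, p* = 59.7901.
For a per-unit tax t: Δq = t/0.081, so DWL = ½·t·(t/0.081) = t²/0.162.
At t = 8.2: DWL = 415.062. At t = 34.2: DWL = 7220.
Ratio = (34.2/8.2)² = 17.395.

17.395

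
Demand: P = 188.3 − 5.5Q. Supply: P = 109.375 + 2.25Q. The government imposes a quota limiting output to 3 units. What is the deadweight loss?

Competitive equilibrium: 188.3 − 5.5Q = 109.375 + 2.25Q → Q* = 10.1839, P* = 132.2887.
At Q = 3: demand price = 188.3 − 5.5·3 = 171.8; supply price = 109.375 + 2.25·3 = 116.125.
ΔQ = 10.1839 − 3 = 7.1839; wedge = 171.8 − 116.125 = 55.675.
The triangle = ½ × 7.1839 × 55.675 = 199.98.

199.98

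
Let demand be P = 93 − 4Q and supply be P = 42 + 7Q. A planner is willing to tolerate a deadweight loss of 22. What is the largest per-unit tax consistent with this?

Competitive equilibrium: 93 − 4Q = 42 + 7Q → Q* = 4.6364, P* = 74.4545.
A tax t gives ΔQ = t/11 and wedge t, so DWL = t²/22.
t²/22 = 22 → t² = 484 → t = 22.

22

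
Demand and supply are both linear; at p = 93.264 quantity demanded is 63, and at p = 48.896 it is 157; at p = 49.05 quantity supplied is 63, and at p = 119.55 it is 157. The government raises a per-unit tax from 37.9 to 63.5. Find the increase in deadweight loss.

1062.13

Demand slope = (48.896 − 93.264)/(157 − 63) = −0.472, so p = 123 − 0.472q.
Supply slope = (119.55 − 49.05)/(157 − 63) = 0.75, so p = 1.8 + 0.75q.
Competitive equilibrium: 123 − 0.472q = 1.8 + 0.75q → q* = 99.1817, p* = 76.1863.
For a per-unit tax t: Δq = t/1.222, so DWL = ½·t·(t/1.222) = t²/2.444.
At t = 37.9: DWL = 587.729. At t = 63.5: DWL = 1649.857.
Increase = 1649.857 − 587.729 = 1062.13.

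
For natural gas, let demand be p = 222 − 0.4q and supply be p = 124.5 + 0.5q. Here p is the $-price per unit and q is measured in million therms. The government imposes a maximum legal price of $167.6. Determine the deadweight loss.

$220.448 million

Competitive equilibrium: 222 − 0.4q = 124.5 + 0.5q → q* = 108.3333, p* = 178.6667.
At the ceiling p = 167.6, quantity supplied = (167.6 − 124.5)/0.5 = 86.2.
Willingness to pay at q' = 86.2: 222 − 0.4·86.2 = 187.52.
Δq = 108.3333 − 86.2 = 22.1333; wedge = 187.52 − 167.6 = 19.92.
Deadweight loss = ½ × 22.1333 × 19.92 = $220.448 million.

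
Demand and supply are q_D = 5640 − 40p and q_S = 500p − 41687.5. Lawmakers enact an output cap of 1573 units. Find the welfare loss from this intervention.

In inverse form: demand p = 141 − 0.025q, supply p = 83.375 + 0.002q.
Competitive equilibrium: 141 − 0.025q = 83.375 + 0.002q → q* = 2134.2593, p* = 87.6435.
At q = 1573: demand price = 141 − 0.025·1573 = 101.675; supply price = 83.375 + 0.002·1573 = 86.521.
Δq = 2134.2593 − 1573 = 561.2593; wedge = 101.675 − 86.521 = 15.154.
Welfare loss = ½ × 561.2593 × 15.154 = 4252.66.

4252.66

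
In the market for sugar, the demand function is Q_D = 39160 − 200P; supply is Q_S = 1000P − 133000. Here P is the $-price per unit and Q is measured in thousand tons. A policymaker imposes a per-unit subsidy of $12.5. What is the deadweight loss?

In inverse form: demand P = 195.8 − 0.005Q, supply P = 133 + 0.001Q.
Competitive equilibrium: 195.8 − 0.005Q = 133 + 0.001Q → Q* = 10466.6667, P* = 143.4667.
The subsidy lowers effective supply by 12.5: P = 120.5 + 0.001Q.
New quantity: 195.8 − 0.005Q = 120.5 + 0.001Q → Q' = 12550.
Overproduction ΔQ = 12550 − 10466.6667 = 2083.3333; wedge = subsidy = 12.5.
Deadweight loss = ½ × 2083.3333 × 12.5 = $13020.83 thousand.

$13020.83 thousand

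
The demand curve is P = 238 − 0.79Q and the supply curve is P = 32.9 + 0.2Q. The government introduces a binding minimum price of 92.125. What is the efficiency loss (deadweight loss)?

Competitive equilibrium: 238 − 0.79Q = 32.9 + 0.2Q → Q* = 207.17172, P* = 74.33434.
At the floor P = 92.125, quantity demanded = (238 − 92.125)/0.79 = 184.6519.
Sellers' marginal cost at Q' = 184.6519: 32.9 + 0.2·184.6519 = 69.83038.
ΔQ = 207.17172 − 184.6519 = 22.51982; wedge = 92.125 − 69.83038 = 22.29462.
DWL = ½ × 22.51982 × 22.29462 = 251.04.

251.04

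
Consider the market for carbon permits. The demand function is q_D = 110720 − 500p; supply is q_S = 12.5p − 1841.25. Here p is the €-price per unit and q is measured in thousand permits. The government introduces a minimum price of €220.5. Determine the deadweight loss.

In inverse form: demand p = 221.44 − 0.002q, supply p = 147.3 + 0.08q.
Competitive equilibrium: 221.44 − 0.002q = 147.3 + 0.08q → q* = 904.1463, p* = 219.6317.
At the floor p = 220.5, quantity demanded = (221.44 − 220.5)/0.002 = 470.
Sellers' marginal cost at q' = 470: 147.3 + 0.08·470 = 184.9.
Δq = 904.1463 − 470 = 434.1463; wedge = 220.5 − 184.9 = 35.6.
Welfare loss = ½ × 434.1463 × 35.6 = €7727.80 thousand.

€7727.80 thousand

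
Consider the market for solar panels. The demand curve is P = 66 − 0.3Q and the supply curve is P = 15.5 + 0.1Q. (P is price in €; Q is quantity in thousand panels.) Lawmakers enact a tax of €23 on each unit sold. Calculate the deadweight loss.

Competitive equilibrium: 66 − 0.3Q = 15.5 + 0.1Q → Q* = 126.25, P* = 28.125.
With the tax, the buyer price exceeds the seller price by 23: (66 − 0.3Q) − (15.5 + 0.1Q) = 23 → Q' = 68.75.
ΔQ = 126.25 − 68.75 = 57.5; the wedge equals the tax, 23.
Welfare loss = ½ × 57.5 × 23 = €661.25 thousand.

€661.25 thousand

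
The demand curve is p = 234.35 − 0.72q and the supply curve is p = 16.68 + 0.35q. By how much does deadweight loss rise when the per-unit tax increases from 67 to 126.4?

5368.21

Competitive equilibrium: 234.35 − 0.72q = 16.68 + 0.35q → q* = 203.4299, p* = 87.8805.
For a per-unit tax t: Δq = t/1.07, so DWL = ½·t·(t/1.07) = t²/2.14.
At t = 67: DWL = 2097.664. At t = 126.4: DWL = 7465.869.
Increase = 7465.869 − 2097.664 = 5368.21.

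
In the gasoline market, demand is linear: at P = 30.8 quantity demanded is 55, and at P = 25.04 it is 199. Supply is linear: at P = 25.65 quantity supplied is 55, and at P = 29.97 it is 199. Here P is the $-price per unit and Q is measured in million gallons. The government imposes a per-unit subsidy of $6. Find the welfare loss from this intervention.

Demand slope = (25.04 − 30.8)/(199 − 55) = −0.04, so P = 33 − 0.04Q.
Supply slope = (29.97 − 25.65)/(199 − 55) = 0.03, so P = 24 + 0.03Q.
Competitive equilibrium: 33 − 0.04Q = 24 + 0.03Q → Q* = 128.5714, P* = 27.8571.
The subsidy lowers effective supply by 6: P = 18 + 0.03Q.
New quantity: 33 − 0.04Q = 18 + 0.03Q → Q' = 214.2857.
Overproduction ΔQ = 214.2857 − 128.5714 = 85.7143; wedge = subsidy = 6.
DWL = ½ × 85.7143 × 6 = $257.14 million.

$257.14 million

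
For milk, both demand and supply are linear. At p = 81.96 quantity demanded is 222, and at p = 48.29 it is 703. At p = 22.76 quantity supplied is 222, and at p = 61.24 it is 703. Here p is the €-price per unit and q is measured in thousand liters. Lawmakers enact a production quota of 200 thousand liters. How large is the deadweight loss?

€13020.83 thousand

Demand slope = (48.29 − 81.96)/(703 − 222) = −0.07, so p = 97.5 − 0.07q.
Supply slope = (61.24 − 22.76)/(703 − 222) = 0.08, so p = 5 + 0.08q.
Competitive equilibrium: 97.5 − 0.07q = 5 + 0.08q → q* = 616.6667, p* = 54.3333.
At q = 200: demand price = 97.5 − 0.07·200 = 83.5; supply price = 5 + 0.08·200 = 21.
Δq = 616.6667 − 200 = 416.6667; wedge = 83.5 − 21 = 62.5.
Deadweight loss = ½ × 416.6667 × 62.5 = €13020.83 thousand.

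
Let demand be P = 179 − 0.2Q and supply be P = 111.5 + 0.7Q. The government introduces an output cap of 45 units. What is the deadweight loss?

405

Competitive equilibrium: 179 − 0.2Q = 111.5 + 0.7Q → Q* = 75, P* = 164.
At Q = 45: demand price = 179 − 0.2·45 = 170; supply price = 111.5 + 0.7·45 = 143.
ΔQ = 75 − 45 = 30; wedge = 170 − 143 = 27.
Welfare loss = ½ × 30 × 27 = 405.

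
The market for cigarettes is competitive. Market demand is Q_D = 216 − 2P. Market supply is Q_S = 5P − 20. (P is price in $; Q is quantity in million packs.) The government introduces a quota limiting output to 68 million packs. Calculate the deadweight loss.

$2272.11 million

In inverse form: demand P = 108 − 0.5Q, supply P = 4 + 0.2Q.
Competitive equilibrium: 108 − 0.5Q = 4 + 0.2Q → Q* = 148.5714, P* = 33.7143.
At Q = 68: demand price = 108 − 0.5·68 = 74; supply price = 4 + 0.2·68 = 17.6.
ΔQ = 148.5714 − 68 = 80.5714; wedge = 74 − 17.6 = 56.4.
The triangle = ½ × 80.5714 × 56.4 = $2272.11 million.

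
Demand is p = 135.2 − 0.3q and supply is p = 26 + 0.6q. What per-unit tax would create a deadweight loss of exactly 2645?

69

Competitive equilibrium: 135.2 − 0.3q = 26 + 0.6q → q* = 121.3333, p* = 98.8.
A tax t gives Δq = t/0.9 and wedge t, so DWL = t²/1.8.
t²/1.8 = 2645 → t² = 4761 → t = 69.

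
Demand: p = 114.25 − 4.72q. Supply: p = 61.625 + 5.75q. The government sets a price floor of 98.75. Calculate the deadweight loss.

Competitive equilibrium: 114.25 − 4.72q = 61.625 + 5.75q → q* = 5.0263, p* = 90.526.
At the floor p = 98.75, quantity demanded = (114.25 − 98.75)/4.72 = 3.2839.
Sellers' marginal cost at q' = 3.2839: 61.625 + 5.75·3.2839 = 80.5074.
Δq = 5.0263 − 3.2839 = 1.7424; wedge = 98.75 − 80.5074 = 18.2426.
Deadweight loss = ½ × 1.7424 × 18.2426 = 15.89.

15.89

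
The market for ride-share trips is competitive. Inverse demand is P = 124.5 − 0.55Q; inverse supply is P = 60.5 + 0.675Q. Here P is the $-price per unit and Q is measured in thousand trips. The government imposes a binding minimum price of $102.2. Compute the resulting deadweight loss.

Competitive equilibrium: 124.5 − 0.55Q = 60.5 + 0.675Q → Q* = 52.2449, P* = 95.7653.
At the floor P = 102.2, quantity demanded = (124.5 − 102.2)/0.55 = 40.5455.
Sellers' marginal cost at Q' = 40.5455: 60.5 + 0.675·40.5455 = 87.8682.
ΔQ = 52.2449 − 40.5455 = 11.6994; wedge = 102.2 − 87.8682 = 14.3318.
DWL = ½ × 11.6994 × 14.3318 = $83.84 thousand.

$83.84 thousand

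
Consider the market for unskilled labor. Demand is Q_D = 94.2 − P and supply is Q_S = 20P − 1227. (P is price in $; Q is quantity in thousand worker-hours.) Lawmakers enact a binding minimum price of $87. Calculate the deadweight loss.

$304.56 thousand

In inverse form: demand P = 94.2 − Q, supply P = 61.35 + 0.05Q.
Competitive equilibrium: 94.2 − Q = 61.35 + 0.05Q → Q* = 31.2857, P* = 62.9143.
At the floor P = 87, quantity demanded = (94.2 − 87)/1 = 7.2.
Sellers' marginal cost at Q' = 7.2: 61.35 + 0.05·7.2 = 61.71.
ΔQ = 31.2857 − 7.2 = 24.0857; wedge = 87 − 61.71 = 25.29.
Deadweight loss = ½ × 24.0857 × 25.29 = $304.56 thousand.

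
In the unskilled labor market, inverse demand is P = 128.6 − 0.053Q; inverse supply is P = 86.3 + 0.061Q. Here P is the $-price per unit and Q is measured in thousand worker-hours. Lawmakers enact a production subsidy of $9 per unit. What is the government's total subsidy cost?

Competitive equilibrium: 128.6 − 0.053Q = 86.3 + 0.061Q → Q* = 371.0526, P* = 108.9342.
The subsidy lowers effective supply by 9: P = 77.3 + 0.061Q.
New quantity: 128.6 − 0.053Q = 77.3 + 0.061Q → Q' = 450.
Total subsidy cost = 9 × 450 = $4050 thousand.

$4050 thousand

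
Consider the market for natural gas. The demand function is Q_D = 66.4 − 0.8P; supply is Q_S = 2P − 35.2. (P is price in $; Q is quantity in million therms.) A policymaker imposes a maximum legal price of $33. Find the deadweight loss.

$37.79 million

In inverse form: demand P = 83 − 1.25Q, supply P = 17.6 + 0.5Q.
Competitive equilibrium: 83 − 1.25Q = 17.6 + 0.5Q → Q* = 37.3714, P* = 36.2857.
At the ceiling P = 33, quantity supplied = (33 − 17.6)/0.5 = 30.8.
Willingness to pay at Q' = 30.8: 83 − 1.25·30.8 = 44.5.
ΔQ = 37.3714 − 30.8 = 6.5714; wedge = 44.5 − 33 = 11.5.
Deadweight loss = ½ × 6.5714 × 11.5 = $37.79 million.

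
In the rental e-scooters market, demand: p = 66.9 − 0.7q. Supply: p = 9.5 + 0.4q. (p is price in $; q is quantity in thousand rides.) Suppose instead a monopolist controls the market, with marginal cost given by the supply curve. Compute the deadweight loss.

Competitive equilibrium: 66.9 − 0.7q = 9.5 + 0.4q → q* = 52.1818, p* = 30.3727.
Marginal revenue: MR = 66.9 − 1.4q. Set MR = MC: 66.9 − 1.4q = 9.5 + 0.4q → q_m = 31.8889.
Price p_m = 66.9 − 0.7·31.8889 = 44.5778; MC(q_m) = 9.5 + 0.4·31.8889 = 22.2556.
Competitive q* = 52.1818, so Δq = 20.2929; wedge = 44.5778 − 22.2556 = 22.3222.
DWL = ½ × 20.2929 × 22.3222 = $226.49 thousand.

$226.49 thousand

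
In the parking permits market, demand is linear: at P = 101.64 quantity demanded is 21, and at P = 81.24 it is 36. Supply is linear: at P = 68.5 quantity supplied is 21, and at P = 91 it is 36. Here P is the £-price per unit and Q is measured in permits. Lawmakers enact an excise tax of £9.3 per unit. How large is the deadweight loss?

Demand slope = (81.24 − 101.64)/(36 − 21) = −1.36, so P = 130.2 − 1.36Q.
Supply slope = (91 − 68.5)/(36 − 21) = 1.5, so P = 37 + 1.5Q.
Competitive equilibrium: 130.2 − 1.36Q = 37 + 1.5Q → Q* = 32.5874, P* = 85.8811.
With the tax, the buyer price exceeds the seller price by 9.3: (130.2 − 1.36Q) − (37 + 1.5Q) = 9.3 → Q' = 29.3357.
ΔQ = 32.5874 − 29.3357 = 3.2517; the wedge equals the tax, 9.3.
Deadweight loss = ½ × 3.2517 × 9.3 = £15.12.

£15.12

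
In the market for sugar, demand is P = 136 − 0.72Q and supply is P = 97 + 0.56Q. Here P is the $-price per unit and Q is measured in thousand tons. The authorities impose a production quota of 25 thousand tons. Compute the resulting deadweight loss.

$19.14 thousand

Competitive equilibrium: 136 − 0.72Q = 97 + 0.56Q → Q* = 30.4688, P* = 114.0625.
At Q = 25: demand price = 136 − 0.72·25 = 118; supply price = 97 + 0.56·25 = 111.
ΔQ = 30.4688 − 25 = 5.4688; wedge = 118 − 111 = 7.
DWL = ½ × 5.4688 × 7 = $19.14 thousand.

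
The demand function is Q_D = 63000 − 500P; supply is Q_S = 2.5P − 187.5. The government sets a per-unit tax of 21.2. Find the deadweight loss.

In inverse form: demand P = 126 − 0.002Q, supply P = 75 + 0.4Q.
Competitive equilibrium: 126 − 0.002Q = 75 + 0.4Q → Q* = 126.8657, P* = 125.7463.
With the tax, the buyer price exceeds the seller price by 21.2: (126 − 0.002Q) − (75 + 0.4Q) = 21.2 → Q' = 74.1294.
ΔQ = 126.8657 − 74.1294 = 52.7363; the wedge equals the tax, 21.2.
DWL = ½ × 52.7363 × 21.2 = 559.

559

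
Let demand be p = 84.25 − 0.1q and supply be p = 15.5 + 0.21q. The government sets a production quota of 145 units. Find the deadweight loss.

913.61

Competitive equilibrium: 84.25 − 0.1q = 15.5 + 0.21q → q* = 221.7742, p* = 62.0726.
At q = 145: demand price = 84.25 − 0.1·145 = 69.75; supply price = 15.5 + 0.21·145 = 45.95.
Δq = 221.7742 − 145 = 76.7742; wedge = 69.75 − 45.95 = 23.8.
Welfare loss = ½ × 76.7742 × 23.8 = 913.61.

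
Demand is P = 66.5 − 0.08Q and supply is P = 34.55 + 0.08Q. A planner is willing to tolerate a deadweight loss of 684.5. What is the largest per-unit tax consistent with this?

14.8

Competitive equilibrium: 66.5 − 0.08Q = 34.55 + 0.08Q → Q* = 199.6875, P* = 50.525.
A tax t gives ΔQ = t/0.16 and wedge t, so DWL = t²/0.32.
t²/0.32 = 684.5 → t² = 219.04 → t = 14.8.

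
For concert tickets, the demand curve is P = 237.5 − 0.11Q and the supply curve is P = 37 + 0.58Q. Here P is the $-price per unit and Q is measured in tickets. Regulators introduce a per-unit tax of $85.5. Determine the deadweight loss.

Competitive equilibrium: 237.5 − 0.11Q = 37 + 0.58Q → Q* = 290.5797, P* = 205.5362.
With the tax, the buyer price exceeds the seller price by 85.5: (237.5 − 0.11Q) − (37 + 0.58Q) = 85.5 → Q' = 166.6667.
ΔQ = 290.5797 − 166.6667 = 123.913; the wedge equals the tax, 85.5.
Deadweight loss = ½ × 123.913 × 85.5 = $5297.28.

$5297.28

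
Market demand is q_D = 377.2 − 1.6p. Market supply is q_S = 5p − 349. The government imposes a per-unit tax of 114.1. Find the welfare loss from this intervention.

In inverse form: demand p = 235.75 − 0.625q, supply p = 69.8 + 0.2q.
Competitive equilibrium: 235.75 − 0.625q = 69.8 + 0.2q → q* = 201.1515, p* = 110.0303.
With the tax, the buyer price exceeds the seller price by 114.1: (235.75 − 0.625q) − (69.8 + 0.2q) = 114.1 → q' = 62.8485.
Δq = 201.1515 − 62.8485 = 138.303; the wedge equals the tax, 114.1.
The triangle = ½ × 138.303 × 114.1 = 7890.19.

7890.19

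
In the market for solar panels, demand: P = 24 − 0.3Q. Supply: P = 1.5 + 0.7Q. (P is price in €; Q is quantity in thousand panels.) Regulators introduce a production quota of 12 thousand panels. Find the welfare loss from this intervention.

€55.125 thousand

Competitive equilibrium: 24 − 0.3Q = 1.5 + 0.7Q → Q* = 22.5, P* = 17.25.
At Q = 12: demand price = 24 − 0.3·12 = 20.4; supply price = 1.5 + 0.7·12 = 9.9.
ΔQ = 22.5 − 12 = 10.5; wedge = 20.4 − 9.9 = 10.5.
Welfare loss = ½ × 10.5 × 10.5 = €55.125 thousand.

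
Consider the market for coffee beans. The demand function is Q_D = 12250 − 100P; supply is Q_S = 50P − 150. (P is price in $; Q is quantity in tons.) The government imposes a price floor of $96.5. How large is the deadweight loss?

In inverse form: demand P = 122.5 − 0.01Q, supply P = 3 + 0.02Q.
Competitive equilibrium: 122.5 − 0.01Q = 3 + 0.02Q → Q* = 3983.3333, P* = 82.6667.
At the floor P = 96.5, quantity demanded = (122.5 − 96.5)/0.01 = 2600.
Sellers' marginal cost at Q' = 2600: 3 + 0.02·2600 = 55.
ΔQ = 3983.3333 − 2600 = 1383.3333; wedge = 96.5 − 55 = 41.5.
The triangle = ½ × 1383.3333 × 41.5 = $28704.17.

$28704.17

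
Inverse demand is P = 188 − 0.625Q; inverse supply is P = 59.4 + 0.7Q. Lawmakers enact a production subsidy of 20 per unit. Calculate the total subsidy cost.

Competitive equilibrium: 188 − 0.625Q = 59.4 + 0.7Q → Q* = 97.0566, P* = 127.3396.
The subsidy lowers effective supply by 20: P = 39.4 + 0.7Q.
New quantity: 188 − 0.625Q = 39.4 + 0.7Q → Q' = 112.1509.
Total subsidy cost = 20 × 112.1509 = 2243.02.

2243.02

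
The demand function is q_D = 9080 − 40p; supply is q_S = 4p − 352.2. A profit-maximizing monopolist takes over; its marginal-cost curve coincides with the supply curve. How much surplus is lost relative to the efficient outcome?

243.78

In inverse form: demand p = 227 − 0.025q, supply p = 88.05 + 0.25q.
Competitive equilibrium: 227 − 0.025q = 88.05 + 0.25q → q* = 505.27273, p* = 214.36818.
Marginal revenue: MR = 227 − 0.05q. Set MR = MC: 227 − 0.05q = 88.05 + 0.25q → q_m = 463.16667.
Price p_m = 227 − 0.025·463.16667 = 215.42083; MC(q_m) = 88.05 + 0.25·463.16667 = 203.84167.
Competitive q* = 505.27273, so Δq = 42.10606; wedge = 215.42083 − 203.84167 = 11.57916.
Welfare loss = ½ × 42.10606 × 11.57916 = 243.78.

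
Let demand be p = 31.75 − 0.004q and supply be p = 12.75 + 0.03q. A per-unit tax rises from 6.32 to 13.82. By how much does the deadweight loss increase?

Competitive equilibrium: 31.75 − 0.004q = 12.75 + 0.03q → q* = 558.8235, p* = 29.5147.
For a per-unit tax t: Δq = t/0.034, so DWL = ½·t·(t/0.034) = t²/0.068.
At t = 6.32: DWL = 587.388. At t = 13.82: DWL = 2808.712.
Increase = 2808.712 − 587.388 = 2221.32.

2221.32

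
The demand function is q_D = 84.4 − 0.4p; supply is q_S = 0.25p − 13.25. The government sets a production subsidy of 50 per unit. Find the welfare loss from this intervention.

192.31

In inverse form: demand p = 211 − 2.5q, supply p = 53 + 4q.
Competitive equilibrium: 211 − 2.5q = 53 + 4q → q* = 24.3077, p* = 150.2308.
The subsidy lowers effective supply by 50: p = 3 + 4q.
New quantity: 211 − 2.5q = 3 + 4q → q' = 32.
Overproduction Δq = 32 − 24.3077 = 7.6923; wedge = subsidy = 50.
Welfare loss = ½ × 7.6923 × 50 = 192.31.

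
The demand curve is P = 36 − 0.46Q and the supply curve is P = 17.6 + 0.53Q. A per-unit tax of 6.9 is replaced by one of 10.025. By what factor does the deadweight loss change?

2.111

Competitive equilibrium: 36 − 0.46Q = 17.6 + 0.53Q → Q* = 18.5859, P* = 27.4505.
For a per-unit tax t: ΔQ = t/0.99, so DWL = ½·t·(t/0.99) = t²/1.98.
At t = 6.9: DWL = 24.045. At t = 10.025: DWL = 50.758.
Ratio = (10.025/6.9)² = 2.111.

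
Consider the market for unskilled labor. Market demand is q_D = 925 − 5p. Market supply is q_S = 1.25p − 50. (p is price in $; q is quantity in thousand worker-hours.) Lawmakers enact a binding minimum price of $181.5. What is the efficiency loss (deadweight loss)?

In inverse form: demand p = 185 − 0.2q, supply p = 40 + 0.8q.
Competitive equilibrium: 185 − 0.2q = 40 + 0.8q → q* = 145, p* = 156.
At the floor p = 181.5, quantity demanded = (185 − 181.5)/0.2 = 17.5.
Sellers' marginal cost at q' = 17.5: 40 + 0.8·17.5 = 54.
Δq = 145 − 17.5 = 127.5; wedge = 181.5 − 54 = 127.5.
Deadweight loss = ½ × 127.5 × 127.5 = $8128.125 thousand.

$8128.125 thousand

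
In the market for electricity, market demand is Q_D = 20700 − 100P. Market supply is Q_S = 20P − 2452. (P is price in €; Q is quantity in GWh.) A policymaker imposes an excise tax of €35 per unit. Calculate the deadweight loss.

In inverse form: demand P = 207 − 0.01Q, supply P = 122.6 + 0.05Q.
Competitive equilibrium: 207 − 0.01Q = 122.6 + 0.05Q → Q* = 1406.6667, P* = 192.9333.
With the tax, the buyer price exceeds the seller price by 35: (207 − 0.01Q) − (122.6 + 0.05Q) = 35 → Q' = 823.3333.
ΔQ = 1406.6667 − 823.3333 = 583.3334; the wedge equals the tax, 35.
DWL = ½ × 583.3334 × 35 = €10208.33.

€10208.33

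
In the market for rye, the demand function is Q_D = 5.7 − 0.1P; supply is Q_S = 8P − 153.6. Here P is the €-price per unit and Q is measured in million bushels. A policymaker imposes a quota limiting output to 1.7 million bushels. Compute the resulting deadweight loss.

€20.93 million

In inverse form: demand P = 57 − 10Q, supply P = 19.2 + 0.125Q.
Competitive equilibrium: 57 − 10Q = 19.2 + 0.125Q → Q* = 3.7333, P* = 19.6667.
At Q = 1.7: demand price = 57 − 10·1.7 = 40; supply price = 19.2 + 0.125·1.7 = 19.4125.
ΔQ = 3.7333 − 1.7 = 2.0333; wedge = 40 − 19.4125 = 20.5875.
DWL = ½ × 2.0333 × 20.5875 = €20.93 million.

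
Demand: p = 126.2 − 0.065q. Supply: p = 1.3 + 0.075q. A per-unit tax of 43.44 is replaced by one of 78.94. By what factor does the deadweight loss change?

3.302

Competitive equilibrium: 126.2 − 0.065q = 1.3 + 0.075q → q* = 892.1429, p* = 68.2107.
For a per-unit tax t: Δq = t/0.14, so DWL = ½·t·(t/0.14) = t²/0.28.
At t = 43.44: DWL = 6739.406. At t = 78.94: DWL = 22255.441.
Ratio = (78.94/43.44)² = 3.302.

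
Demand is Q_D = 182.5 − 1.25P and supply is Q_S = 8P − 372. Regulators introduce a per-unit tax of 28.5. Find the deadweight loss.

In inverse form: demand P = 146 − 0.8Q, supply P = 46.5 + 0.125Q.
Competitive equilibrium: 146 − 0.8Q = 46.5 + 0.125Q → Q* = 107.5676, P* = 59.9459.
With the tax, the buyer price exceeds the seller price by 28.5: (146 − 0.8Q) − (46.5 + 0.125Q) = 28.5 → Q' = 76.7568.
ΔQ = 107.5676 − 76.7568 = 30.8108; the wedge equals the tax, 28.5.
The triangle = ½ × 30.8108 × 28.5 = 439.05.

439.05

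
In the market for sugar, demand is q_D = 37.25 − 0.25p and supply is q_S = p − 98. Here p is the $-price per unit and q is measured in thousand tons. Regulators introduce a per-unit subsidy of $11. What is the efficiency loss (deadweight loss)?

In inverse form: demand p = 149 − 4q, supply p = 98 + q.
Competitive equilibrium: 149 − 4q = 98 + q → q* = 10.2, p* = 108.2.
The subsidy lowers effective supply by 11: p = 87 + q.
New quantity: 149 − 4q = 87 + q → q' = 12.4.
Overproduction Δq = 12.4 − 10.2 = 2.2; wedge = subsidy = 11.
The triangle = ½ × 2.2 × 11 = $12.10 thousand.

$12.10 thousand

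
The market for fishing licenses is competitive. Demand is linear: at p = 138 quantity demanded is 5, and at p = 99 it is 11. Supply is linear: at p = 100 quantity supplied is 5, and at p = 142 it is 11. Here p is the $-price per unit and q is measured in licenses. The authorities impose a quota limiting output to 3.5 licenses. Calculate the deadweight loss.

Demand slope = (99 − 138)/(11 − 5) = −6.5, so p = 170.5 − 6.5q.
Supply slope = (142 − 100)/(11 − 5) = 7, so p = 65 + 7q.
Competitive equilibrium: 170.5 − 6.5q = 65 + 7q → q* = 7.8148, p* = 119.7037.
At q = 3.5: demand price = 170.5 − 6.5·3.5 = 147.75; supply price = 65 + 7·3.5 = 89.5.
Δq = 7.8148 − 3.5 = 4.3148; wedge = 147.75 − 89.5 = 58.25.
Deadweight loss = ½ × 4.3148 × 58.25 = $125.67.

$125.67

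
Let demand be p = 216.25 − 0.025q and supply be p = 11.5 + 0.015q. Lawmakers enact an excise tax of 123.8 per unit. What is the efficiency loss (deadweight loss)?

Competitive equilibrium: 216.25 − 0.025q = 11.5 + 0.015q → q* = 5118.75, p* = 88.2813.
With the tax, the buyer price exceeds the seller price by 123.8: (216.25 − 0.025q) − (11.5 + 0.015q) = 123.8 → q' = 2023.75.
Δq = 5118.75 − 2023.75 = 3095; the wedge equals the tax, 123.8.
The triangle = ½ × 3095 × 123.8 = 191580.50.

191580.50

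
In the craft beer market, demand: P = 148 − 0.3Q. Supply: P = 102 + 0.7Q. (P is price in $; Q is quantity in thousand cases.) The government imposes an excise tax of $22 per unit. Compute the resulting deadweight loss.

$242 thousand

Competitive equilibrium: 148 − 0.3Q = 102 + 0.7Q → Q* = 46, P* = 134.2.
With the tax, the buyer price exceeds the seller price by 22: (148 − 0.3Q) − (102 + 0.7Q) = 22 → Q' = 24.
ΔQ = 46 − 24 = 22; the wedge equals the tax, 22.
The triangle = ½ × 22 × 22 = $242 thousand.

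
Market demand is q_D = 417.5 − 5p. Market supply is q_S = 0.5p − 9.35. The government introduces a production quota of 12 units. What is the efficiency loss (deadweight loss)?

In inverse form: demand p = 83.5 − 0.2q, supply p = 18.7 + 2q.
Competitive equilibrium: 83.5 − 0.2q = 18.7 + 2q → q* = 29.4545, p* = 77.6091.
At q = 12: demand price = 83.5 − 0.2·12 = 81.1; supply price = 18.7 + 2·12 = 42.7.
Δq = 29.4545 − 12 = 17.4545; wedge = 81.1 − 42.7 = 38.4.
Welfare loss = ½ × 17.4545 × 38.4 = 335.13.

335.13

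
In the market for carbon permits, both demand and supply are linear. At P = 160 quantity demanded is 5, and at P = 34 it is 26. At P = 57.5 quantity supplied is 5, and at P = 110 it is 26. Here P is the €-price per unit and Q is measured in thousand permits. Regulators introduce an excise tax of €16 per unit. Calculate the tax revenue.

€242.82 thousand

Demand slope = (34 − 160)/(26 − 5) = −6, so P = 190 − 6Q.
Supply slope = (110 − 57.5)/(26 − 5) = 2.5, so P = 45 + 2.5Q.
Competitive equilibrium: 190 − 6Q = 45 + 2.5Q → Q* = 17.0588, P* = 87.6471.
With the tax, the buyer price exceeds the seller price by 16: (190 − 6Q) − (45 + 2.5Q) = 16 → Q' = 15.1765.
Tax revenue = 16 × 15.1765 = €242.82 thousand.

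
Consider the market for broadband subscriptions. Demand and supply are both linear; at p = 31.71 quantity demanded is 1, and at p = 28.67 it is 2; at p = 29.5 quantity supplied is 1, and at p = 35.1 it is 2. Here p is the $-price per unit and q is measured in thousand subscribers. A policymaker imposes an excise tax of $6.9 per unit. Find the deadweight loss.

Demand slope = (28.67 − 31.71)/(2 − 1) = −3.04, so p = 34.75 − 3.04q.
Supply slope = (35.1 − 29.5)/(2 − 1) = 5.6, so p = 23.9 + 5.6q.
Competitive equilibrium: 34.75 − 3.04q = 23.9 + 5.6q → q* = 1.2558, p* = 30.9324.
With the tax, the buyer price exceeds the seller price by 6.9: (34.75 − 3.04q) − (23.9 + 5.6q) = 6.9 → q' = 0.4572.
Δq = 1.2558 − 0.4572 = 0.7986; the wedge equals the tax, 6.9.
Deadweight loss = ½ × 0.7986 × 6.9 = $2.76 thousand.

$2.76 thousand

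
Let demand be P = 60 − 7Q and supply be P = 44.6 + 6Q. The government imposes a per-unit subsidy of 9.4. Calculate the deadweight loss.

3.40

Competitive equilibrium: 60 − 7Q = 44.6 + 6Q → Q* = 1.1846, P* = 51.7077.
The subsidy lowers effective supply by 9.4: P = 35.2 + 6Q.
New quantity: 60 − 7Q = 35.2 + 6Q → Q' = 1.9077.
Overproduction ΔQ = 1.9077 − 1.1846 = 0.7231; wedge = subsidy = 9.4.
The triangle = ½ × 0.7231 × 9.4 = 3.40.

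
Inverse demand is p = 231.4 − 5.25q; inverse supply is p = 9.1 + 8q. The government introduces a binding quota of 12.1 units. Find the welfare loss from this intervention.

144.94

Competitive equilibrium: 231.4 − 5.25q = 9.1 + 8q → q* = 16.7774, p* = 143.3189.
At q = 12.1: demand price = 231.4 − 5.25·12.1 = 167.875; supply price = 9.1 + 8·12.1 = 105.9.
Δq = 16.7774 − 12.1 = 4.6774; wedge = 167.875 − 105.9 = 61.975.
Deadweight loss = ½ × 4.6774 × 61.975 = 144.94.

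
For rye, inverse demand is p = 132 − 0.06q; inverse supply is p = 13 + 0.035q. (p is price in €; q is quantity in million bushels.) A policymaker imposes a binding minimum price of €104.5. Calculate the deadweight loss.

€29968.21 million

Competitive equilibrium: 132 − 0.06q = 13 + 0.035q → q* = 1252.63158, p* = 56.84211.
At the floor p = 104.5, quantity demanded = (132 − 104.5)/0.06 = 458.33333.
Sellers' marginal cost at q' = 458.33333: 13 + 0.035·458.33333 = 29.04167.
Δq = 1252.63158 − 458.33333 = 794.29825; wedge = 104.5 − 29.04167 = 75.45833.
The triangle = ½ × 794.29825 × 75.45833 = €29968.21 million.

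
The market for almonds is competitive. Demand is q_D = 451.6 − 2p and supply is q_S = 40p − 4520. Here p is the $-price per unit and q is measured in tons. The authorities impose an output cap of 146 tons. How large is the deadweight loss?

$1244.59

In inverse form: demand p = 225.8 − 0.5q, supply p = 113 + 0.025q.
Competitive equilibrium: 225.8 − 0.5q = 113 + 0.025q → q* = 214.8571, p* = 118.3714.
At q = 146: demand price = 225.8 − 0.5·146 = 152.8; supply price = 113 + 0.025·146 = 116.65.
Δq = 214.8571 − 146 = 68.8571; wedge = 152.8 − 116.65 = 36.15.
Welfare loss = ½ × 68.8571 × 36.15 = $1244.59.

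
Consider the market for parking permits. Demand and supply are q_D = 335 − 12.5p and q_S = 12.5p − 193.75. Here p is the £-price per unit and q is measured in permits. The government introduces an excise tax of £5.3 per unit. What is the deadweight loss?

£87.78

In inverse form: demand p = 26.8 − 0.08q, supply p = 15.5 + 0.08q.
Competitive equilibrium: 26.8 − 0.08q = 15.5 + 0.08q → q* = 70.625, p* = 21.15.
With the tax, the buyer price exceeds the seller price by 5.3: (26.8 − 0.08q) − (15.5 + 0.08q) = 5.3 → q' = 37.5.
Δq = 70.625 − 37.5 = 33.125; the wedge equals the tax, 5.3.
Welfare loss = ½ × 33.125 × 5.3 = £87.78.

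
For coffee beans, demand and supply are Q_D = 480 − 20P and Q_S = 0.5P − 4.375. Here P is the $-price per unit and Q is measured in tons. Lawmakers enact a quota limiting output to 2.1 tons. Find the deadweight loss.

$29.22

In inverse form: demand P = 24 − 0.05Q, supply P = 8.75 + 2Q.
Competitive equilibrium: 24 − 0.05Q = 8.75 + 2Q → Q* = 7.439, P* = 23.628.
At Q = 2.1: demand price = 24 − 0.05·2.1 = 23.895; supply price = 8.75 + 2·2.1 = 12.95.
ΔQ = 7.439 − 2.1 = 5.339; wedge = 23.895 − 12.95 = 10.945.
Deadweight loss = ½ × 5.339 × 10.945 = $29.22.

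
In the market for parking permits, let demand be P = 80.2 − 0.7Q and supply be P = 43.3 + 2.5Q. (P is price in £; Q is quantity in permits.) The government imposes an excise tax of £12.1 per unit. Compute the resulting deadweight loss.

Competitive equilibrium: 80.2 − 0.7Q = 43.3 + 2.5Q → Q* = 11.5313, P* = 72.1281.
With the tax, the buyer price exceeds the seller price by 12.1: (80.2 − 0.7Q) − (43.3 + 2.5Q) = 12.1 → Q' = 7.75.
ΔQ = 11.5313 − 7.75 = 3.7813; the wedge equals the tax, 12.1.
DWL = ½ × 3.7813 × 12.1 = £22.88.

£22.88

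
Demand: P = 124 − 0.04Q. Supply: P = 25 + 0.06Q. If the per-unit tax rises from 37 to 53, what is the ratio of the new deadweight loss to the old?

Competitive equilibrium: 124 − 0.04Q = 25 + 0.06Q → Q* = 990, P* = 84.4.
For a per-unit tax t: ΔQ = t/0.1, so DWL = ½·t·(t/0.1) = t²/0.2.
At t = 37: DWL = 6845. At t = 53: DWL = 14045.
Ratio = (53/37)² = 2.052.

2.052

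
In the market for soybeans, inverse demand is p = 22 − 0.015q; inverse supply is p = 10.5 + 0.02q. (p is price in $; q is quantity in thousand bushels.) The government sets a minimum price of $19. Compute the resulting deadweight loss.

Competitive equilibrium: 22 − 0.015q = 10.5 + 0.02q → q* = 328.5714, p* = 17.0714.
At the floor p = 19, quantity demanded = (22 − 19)/0.015 = 200.
Sellers' marginal cost at q' = 200: 10.5 + 0.02·200 = 14.5.
Δq = 328.5714 − 200 = 128.5714; wedge = 19 − 14.5 = 4.5.
The triangle = ½ × 128.5714 × 4.5 = $289.29 thousand.

$289.29 thousand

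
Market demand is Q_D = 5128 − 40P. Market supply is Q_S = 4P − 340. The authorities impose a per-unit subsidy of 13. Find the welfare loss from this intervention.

307.27

In inverse form: demand P = 128.2 − 0.025Q, supply P = 85 + 0.25Q.
Competitive equilibrium: 128.2 − 0.025Q = 85 + 0.25Q → Q* = 157.0909, P* = 124.2727.
The subsidy lowers effective supply by 13: P = 72 + 0.25Q.
New quantity: 128.2 − 0.025Q = 72 + 0.25Q → Q' = 204.3636.
Overproduction ΔQ = 204.3636 − 157.0909 = 47.2727; wedge = subsidy = 13.
The triangle = ½ × 47.2727 × 13 = 307.27.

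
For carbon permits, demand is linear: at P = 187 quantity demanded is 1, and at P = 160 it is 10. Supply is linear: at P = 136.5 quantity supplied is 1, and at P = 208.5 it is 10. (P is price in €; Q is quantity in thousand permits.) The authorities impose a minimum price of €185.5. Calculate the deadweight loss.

Demand slope = (160 − 187)/(10 − 1) = −3, so P = 190 − 3Q.
Supply slope = (208.5 − 136.5)/(10 − 1) = 8, so P = 128.5 + 8Q.
Competitive equilibrium: 190 − 3Q = 128.5 + 8Q → Q* = 5.5909, P* = 173.2273.
At the floor P = 185.5, quantity demanded = (190 − 185.5)/3 = 1.5.
Sellers' marginal cost at Q' = 1.5: 128.5 + 8·1.5 = 140.5.
ΔQ = 5.5909 − 1.5 = 4.0909; wedge = 185.5 − 140.5 = 45.
Deadweight loss = ½ × 4.0909 × 45 = €92.05 thousand.

€92.05 thousand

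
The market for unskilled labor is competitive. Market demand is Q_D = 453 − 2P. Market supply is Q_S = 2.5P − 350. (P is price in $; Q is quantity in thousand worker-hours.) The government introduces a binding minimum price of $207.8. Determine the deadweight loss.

In inverse form: demand P = 226.5 − 0.5Q, supply P = 140 + 0.4Q.
Competitive equilibrium: 226.5 − 0.5Q = 140 + 0.4Q → Q* = 96.1111, P* = 178.4444.
At the floor P = 207.8, quantity demanded = (226.5 − 207.8)/0.5 = 37.4.
Sellers' marginal cost at Q' = 37.4: 140 + 0.4·37.4 = 154.96.
ΔQ = 96.1111 − 37.4 = 58.7111; wedge = 207.8 − 154.96 = 52.84.
DWL = ½ × 58.7111 × 52.84 = $1551.15 thousand.

$1551.15 thousand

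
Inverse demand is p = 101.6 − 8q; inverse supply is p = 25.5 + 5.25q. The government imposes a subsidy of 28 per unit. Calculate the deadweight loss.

29.58

Competitive equilibrium: 101.6 − 8q = 25.5 + 5.25q → q* = 5.7434, p* = 55.6528.
The subsidy lowers effective supply by 28: p = 5.25q − 2.5.
New quantity: 101.6 − 8q = 5.25q − 2.5 → q' = 7.8566.
Overproduction Δq = 7.8566 − 5.7434 = 2.1132; wedge = subsidy = 28.
DWL = ½ × 2.1132 × 28 = 29.58.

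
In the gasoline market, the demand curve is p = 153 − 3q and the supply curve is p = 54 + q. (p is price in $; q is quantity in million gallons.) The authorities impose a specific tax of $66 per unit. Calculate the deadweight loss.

$544.50 million

Competitive equilibrium: 153 − 3q = 54 + q → q* = 24.75, p* = 78.75.
With the tax, the buyer price exceeds the seller price by 66: (153 − 3q) − (54 + q) = 66 → q' = 8.25.
Δq = 24.75 − 8.25 = 16.5; the wedge equals the tax, 66.
DWL = ½ × 16.5 × 66 = $544.50 million.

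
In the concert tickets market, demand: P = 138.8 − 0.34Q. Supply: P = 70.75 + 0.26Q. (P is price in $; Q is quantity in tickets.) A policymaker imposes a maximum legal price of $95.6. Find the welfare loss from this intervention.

$95.48

Competitive equilibrium: 138.8 − 0.34Q = 70.75 + 0.26Q → Q* = 113.4167, P* = 100.2383.
At the ceiling P = 95.6, quantity supplied = (95.6 − 70.75)/0.26 = 95.5769.
Willingness to pay at Q' = 95.5769: 138.8 − 0.34·95.5769 = 106.3039.
ΔQ = 113.4167 − 95.5769 = 17.8398; wedge = 106.3039 − 95.6 = 10.7039.
Deadweight loss = ½ × 17.8398 × 10.7039 = $95.48.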